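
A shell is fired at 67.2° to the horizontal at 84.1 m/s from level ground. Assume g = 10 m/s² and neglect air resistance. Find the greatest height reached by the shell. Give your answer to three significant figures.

301 m

Vertical component of launch velocity: v_y = 84.1 sin 67.2° = 77.53 m/s.
At the highest point the vertical velocity is zero, so v_y² = 2 g h_max.
h_max = (77.53)² / (2 × 10) = 6011 / 20.00 = 301 m.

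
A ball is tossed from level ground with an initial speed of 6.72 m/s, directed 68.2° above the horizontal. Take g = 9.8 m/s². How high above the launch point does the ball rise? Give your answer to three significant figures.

Vertical component of launch velocity: v_y = 6.72 sin 68.2° = 6.239 m/s.
At the highest point the vertical velocity is zero, so v_y² = 2 g h_max.
h_max = (6.239)² / (2 × 9.8) = 38.93 / 19.60 = 1.99 m.

1.99 m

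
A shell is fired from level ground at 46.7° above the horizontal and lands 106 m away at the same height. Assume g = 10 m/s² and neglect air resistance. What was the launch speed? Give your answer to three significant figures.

32.6 m/s

On level ground, R = v₀² sin(2θ) / g, so v₀ = √(R g / sin 2θ).
sin(2 × 46.7°) = 0.9982.
v₀ = √(106 × 10 / 0.9982) = √1062 = 32.6 m/s.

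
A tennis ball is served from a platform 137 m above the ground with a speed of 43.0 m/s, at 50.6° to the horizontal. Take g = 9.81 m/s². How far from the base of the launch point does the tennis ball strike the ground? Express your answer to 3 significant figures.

Components: v_x = 43.0 cos 50.6° = 27.29 m/s, v_y = 43.0 sin 50.6° = 33.23 m/s.
Vertical: 0 = 137 + 33.23 t − ½(9.81) t² ⇒ 4.905 t² − 33.23 t − 137 = 0.
t = [33.23 + √(1104 + 2688)] / 9.810 = 9.665 s.
Horizontal: R = v_x · t = 27.29 × 9.665 = 264 m.

264 m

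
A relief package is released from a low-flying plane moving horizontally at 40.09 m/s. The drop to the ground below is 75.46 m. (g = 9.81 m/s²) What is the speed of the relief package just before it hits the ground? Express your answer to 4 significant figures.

Fall time: t = √(2 × 75.46 / 9.81) = 3.9223 s.
At impact: v_x = 40.09 m/s (unchanged), v_y = g t = 9.81 × 3.9223 = 38.478 m/s.
Speed = √(v_x² + v_y²) = √(1607.2 + 1480.6) = 55.57 m/s.

55.57 m/s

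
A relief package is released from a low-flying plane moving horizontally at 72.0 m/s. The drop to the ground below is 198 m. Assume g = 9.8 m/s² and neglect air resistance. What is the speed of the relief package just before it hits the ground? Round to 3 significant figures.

95.2 m/s

Fall time: t = √(2 × 198 / 9.8) = 6.357 s.
At impact: v_x = 72.0 m/s (unchanged), v_y = g t = 9.8 × 6.357 = 62.30 m/s.
Speed = √(v_x² + v_y²) = √(5184 + 3881) = 95.2 m/s.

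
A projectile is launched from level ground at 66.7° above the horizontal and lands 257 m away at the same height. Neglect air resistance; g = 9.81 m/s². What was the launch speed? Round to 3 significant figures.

58.9 m/s

On level ground, R = v₀² sin(2θ) / g, so v₀ = √(R g / sin 2θ).
sin(2 × 66.7°) = 0.7266.
v₀ = √(257 × 9.81 / 0.7266) = √3470 = 58.9 m/s.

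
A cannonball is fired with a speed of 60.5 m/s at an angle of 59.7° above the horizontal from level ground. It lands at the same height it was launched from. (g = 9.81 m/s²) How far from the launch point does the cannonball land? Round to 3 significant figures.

325 m

For level ground, R = v₀² sin(2θ) / g.
sin(2 × 59.7°) = sin 119.4° = 0.8712.
R = (60.5)² × 0.8712 / 9.81 = 325 m.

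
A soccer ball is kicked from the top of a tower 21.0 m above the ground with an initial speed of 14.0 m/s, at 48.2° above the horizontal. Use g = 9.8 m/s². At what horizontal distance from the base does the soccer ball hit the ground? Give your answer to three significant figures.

31.7 m

Components: v_x = 14.0 cos 48.2° = 9.331 m/s, v_y = 14.0 sin 48.2° = 10.44 m/s.
Vertical: 0 = 21.0 + 10.44 t − ½(9.8) t² ⇒ 4.900 t² − 10.44 t − 21.0 = 0.
t = [10.44 + √(109.0 + 411.6)] / 9.800 = 3.394 s.
Horizontal: R = v_x · t = 9.331 × 3.394 = 31.7 m.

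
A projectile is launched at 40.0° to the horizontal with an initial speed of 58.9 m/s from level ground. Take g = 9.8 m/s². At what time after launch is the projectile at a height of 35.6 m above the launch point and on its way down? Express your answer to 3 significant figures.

6.63 s

v_y0 = 58.9 sin 40.0° = 37.86 m/s.
Set y = v_y0 t − ½ g t² = 35.6: 4.900 t² − 37.86 t + 35.6 = 0.
t = [37.86 ± √(1433 − 697.8)] / 9.8 = (37.86 ± 27.11) / 9.8, giving t = 1.10 s or t = 6.63 s.
On the way down corresponds to the larger root: t = 6.63 s.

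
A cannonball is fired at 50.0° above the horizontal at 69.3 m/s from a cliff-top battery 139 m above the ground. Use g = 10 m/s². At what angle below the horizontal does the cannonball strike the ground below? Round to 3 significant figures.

v_x = 69.3 cos 50.0° = 44.55 m/s.
At impact |v_y| = √(v_y0² + 2 g h) = √(53.09² + 2×10×139) = 74.82 m/s.
Angle below horizontal = arctan(|v_y| / v_x) = arctan(74.82 / 44.55) = 59.2°.

59.2°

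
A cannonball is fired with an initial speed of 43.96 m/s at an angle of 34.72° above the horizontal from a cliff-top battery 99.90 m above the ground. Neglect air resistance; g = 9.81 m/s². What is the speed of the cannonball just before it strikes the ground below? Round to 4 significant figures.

62.39 m/s

v_x = 43.96 cos 34.72° = 36.133 m/s is unchanged throughout.
For the vertical component, v_y² = v_y0² + 2 g h = (25.038)² + 2×9.81×99.90 = 2586.9, so |v_y| = 50.862 m/s.
Impact speed = √(v_x² + v_y²) = √(1305.6 + 2586.9) = 62.39 m/s.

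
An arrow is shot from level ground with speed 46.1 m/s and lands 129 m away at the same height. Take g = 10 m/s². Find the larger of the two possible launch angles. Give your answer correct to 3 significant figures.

71.3°

Level-ground range: R = v₀² sin(2θ)/g ⇒ sin 2θ = R g / v₀² = 129×10/46.1² = 0.6070.
2θ = arcsin(0.6070) = 37.37° or 180° − 37.37° = 142.63°.
So θ = 18.7° or θ = 71.3°.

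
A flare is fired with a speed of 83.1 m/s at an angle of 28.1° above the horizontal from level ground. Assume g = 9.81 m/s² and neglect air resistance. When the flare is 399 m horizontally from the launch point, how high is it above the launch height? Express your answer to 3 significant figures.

67.7 m

v_x = 83.1 cos 28.1° = 73.30 m/s, v_y0 = 83.1 sin 28.1° = 39.14 m/s.
Time to reach x = 399 m: t = x / v_x = 399 / 73.30 = 5.443 s.
y = v_y0 t − ½ g t² = 39.14×5.443 − 4.905×5.443² = 67.7 m.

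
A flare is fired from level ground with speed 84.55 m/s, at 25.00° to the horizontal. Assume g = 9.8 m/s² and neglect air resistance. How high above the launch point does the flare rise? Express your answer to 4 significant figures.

65.14 m

Vertical component of launch velocity: v_y = 84.55 sin 25.00° = 35.732 m/s.
At the highest point the vertical velocity is zero, so v_y² = 2 g h_max.
h_max = (35.732)² / (2 × 9.8) = 1276.8 / 19.60 = 65.14 m.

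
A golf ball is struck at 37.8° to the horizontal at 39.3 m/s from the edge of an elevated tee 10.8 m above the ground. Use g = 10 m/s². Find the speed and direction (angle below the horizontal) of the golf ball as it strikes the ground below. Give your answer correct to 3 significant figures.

v_x = 39.3 cos 37.8° = 31.05 m/s (constant).
|v_y| at impact = √((24.09)² + 2×10×10.8) = 28.22 m/s.
Speed = √(31.05² + 28.22²) = 42.0 m/s; angle = arctan(28.22/31.05) = 42.3° below horizontal.

42.0 m/s at 42.3° below the horizontal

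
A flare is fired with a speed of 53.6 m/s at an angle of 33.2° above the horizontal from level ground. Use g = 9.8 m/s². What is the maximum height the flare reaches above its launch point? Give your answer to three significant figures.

Vertical component of launch velocity: v_y = 53.6 sin 33.2° = 29.35 m/s.
At the highest point the vertical velocity is zero, so v_y² = 2 g h_max.
h_max = (29.35)² / (2 × 9.8) = 861.4 / 19.60 = 43.9 m.

43.9 m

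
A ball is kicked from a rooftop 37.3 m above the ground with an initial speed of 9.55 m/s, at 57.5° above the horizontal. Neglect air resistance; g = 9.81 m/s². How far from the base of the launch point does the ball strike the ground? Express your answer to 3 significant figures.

19.0 m

Components: v_x = 9.55 cos 57.5° = 5.131 m/s, v_y = 9.55 sin 57.5° = 8.054 m/s.
Vertical: 0 = 37.3 + 8.054 t − ½(9.81) t² ⇒ 4.905 t² − 8.054 t − 37.3 = 0.
t = [8.054 + √(64.87 + 731.8)] / 9.810 = 3.698 s.
Horizontal: R = v_x · t = 5.131 × 3.698 = 19.0 m.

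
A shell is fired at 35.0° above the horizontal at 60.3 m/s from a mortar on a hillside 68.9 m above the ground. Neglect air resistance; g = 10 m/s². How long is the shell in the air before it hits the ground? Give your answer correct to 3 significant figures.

8.53 s

Vertical component: v_y = 60.3 sin 35.0° = 34.59 m/s.
Taking up as positive with launch at y = 68.9 m, landing at y = 0: 0 = 68.9 + 34.59 t − ½(10) t².
Solving 5.000 t² − 34.59 t − 68.9 = 0 gives t = [34.59 + √(34.59² + 4·5.000·68.9)] / 10.00 = 8.53 s.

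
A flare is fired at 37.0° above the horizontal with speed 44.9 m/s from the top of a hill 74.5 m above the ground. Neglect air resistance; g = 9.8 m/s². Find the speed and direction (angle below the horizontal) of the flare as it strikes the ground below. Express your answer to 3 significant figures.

59.0 m/s at 52.5° below the horizontal

v_x = 44.9 cos 37.0° = 35.86 m/s (constant).
|v_y| at impact = √((27.02)² + 2×9.8×74.5) = 46.80 m/s.
Speed = √(35.86² + 46.80²) = 59.0 m/s; angle = arctan(46.80/35.86) = 52.5° below horizontal.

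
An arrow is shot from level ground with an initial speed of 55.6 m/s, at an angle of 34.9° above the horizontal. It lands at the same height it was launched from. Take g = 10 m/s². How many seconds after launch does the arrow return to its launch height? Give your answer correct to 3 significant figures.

Vertical component: v_y = 55.6 sin 34.9° = 31.81 m/s.
For a projectile landing at launch height, time of flight is t = 2 v_y / g = 2 × 31.81 / 10 = 6.36 s.

6.36 s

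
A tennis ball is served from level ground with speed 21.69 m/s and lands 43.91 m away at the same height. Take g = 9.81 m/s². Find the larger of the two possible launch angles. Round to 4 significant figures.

Level-ground range: R = v₀² sin(2θ)/g ⇒ sin 2θ = R g / v₀² = 43.91×9.81/21.69² = 0.9156.
2θ = arcsin(0.9156) = 66.291° or 180° − 66.291° = 113.709°.
So θ = 33.15° or θ = 56.85°.

56.85°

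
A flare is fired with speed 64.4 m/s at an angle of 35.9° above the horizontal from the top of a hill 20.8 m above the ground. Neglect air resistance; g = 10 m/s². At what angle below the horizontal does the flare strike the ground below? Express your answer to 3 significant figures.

39.4°

v_x = 64.4 cos 35.9° = 52.17 m/s.
At impact |v_y| = √(v_y0² + 2 g h) = √(37.76² + 2×10×20.8) = 42.92 m/s.
Angle below horizontal = arctan(|v_y| / v_x) = arctan(42.92 / 52.17) = 39.4°.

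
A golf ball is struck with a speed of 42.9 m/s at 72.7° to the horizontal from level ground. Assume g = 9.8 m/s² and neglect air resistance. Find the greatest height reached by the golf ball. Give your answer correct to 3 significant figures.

Vertical component of launch velocity: v_y = 42.9 sin 72.7° = 40.96 m/s.
At the highest point the vertical velocity is zero, so v_y² = 2 g h_max.
h_max = (40.96)² / (2 × 9.8) = 1678 / 19.60 = 85.6 m.

85.6 m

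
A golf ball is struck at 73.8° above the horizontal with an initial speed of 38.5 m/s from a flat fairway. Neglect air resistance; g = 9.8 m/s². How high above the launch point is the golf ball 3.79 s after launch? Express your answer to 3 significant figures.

69.7 m

v_y0 = 38.5 sin 73.8° = 36.97 m/s.
y(t) = v_y0 t − ½ g t² = 36.97×3.79 − 4.900×3.79² = 69.7 m.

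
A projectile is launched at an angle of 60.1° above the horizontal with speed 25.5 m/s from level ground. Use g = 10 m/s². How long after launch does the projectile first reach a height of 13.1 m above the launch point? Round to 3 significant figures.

0.705 s

v_y0 = 25.5 sin 60.1° = 22.11 m/s.
Set y = v_y0 t − ½ g t² = 13.1: 5.000 t² − 22.11 t + 13.1 = 0.
t = [22.11 ± √(488.9 − 262.0)] / 10 = (22.11 ± 15.06) / 10, giving t = 0.705 s or t = 3.72 s.
The projectile is on the way up at the first time, so t = 0.705 s.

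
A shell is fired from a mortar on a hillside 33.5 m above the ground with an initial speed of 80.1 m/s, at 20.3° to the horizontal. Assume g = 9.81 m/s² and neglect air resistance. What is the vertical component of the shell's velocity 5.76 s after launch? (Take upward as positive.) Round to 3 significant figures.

Initial vertical component: v_y0 = 80.1 sin 20.3° = 27.79 m/s.
v_y(t) = v_y0 − g t = 27.79 − 9.81 × 5.76 = -28.7 m/s.

-28.7 m/s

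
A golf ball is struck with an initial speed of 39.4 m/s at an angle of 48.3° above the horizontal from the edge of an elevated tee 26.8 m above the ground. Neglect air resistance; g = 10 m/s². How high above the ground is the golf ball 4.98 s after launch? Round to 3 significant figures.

49.3 m

v_y0 = 39.4 sin 48.3° = 29.42 m/s.
y(t) = 26.8 + v_y0 t − ½ g t² = 26.8 + 29.42×4.98 − ½×10×4.98² = 49.3 m.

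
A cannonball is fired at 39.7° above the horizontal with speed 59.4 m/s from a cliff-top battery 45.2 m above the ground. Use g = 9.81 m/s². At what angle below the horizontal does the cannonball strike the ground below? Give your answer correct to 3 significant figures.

v_x = 59.4 cos 39.7° = 45.70 m/s.
At impact |v_y| = √(v_y0² + 2 g h) = √(37.94² + 2×9.81×45.2) = 48.23 m/s.
Angle below horizontal = arctan(|v_y| / v_x) = arctan(48.23 / 45.70) = 46.5°.

46.5°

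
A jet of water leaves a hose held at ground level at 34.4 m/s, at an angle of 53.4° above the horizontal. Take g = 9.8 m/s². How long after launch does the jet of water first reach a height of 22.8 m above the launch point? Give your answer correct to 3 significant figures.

1.00 s

v_y0 = 34.4 sin 53.4° = 27.62 m/s.
Set y = v_y0 t − ½ g t² = 22.8: 4.900 t² − 27.62 t + 22.8 = 0.
t = [27.62 ± √(762.9 − 446.9)] / 9.8 = (27.62 ± 17.78) / 9.8, giving t = 1.00 s or t = 4.63 s.
The jet of water is on the way up at the first time, so t = 1.00 s.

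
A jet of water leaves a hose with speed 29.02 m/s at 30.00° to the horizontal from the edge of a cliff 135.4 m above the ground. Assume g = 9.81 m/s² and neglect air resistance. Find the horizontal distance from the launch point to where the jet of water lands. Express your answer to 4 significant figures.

Components: v_x = 29.02 cos 30.00° = 25.132 m/s, v_y = 29.02 sin 30.00° = 14.510 m/s.
Vertical: 0 = 135.4 + 14.510 t − ½(9.81) t² ⇒ 4.905 t² − 14.510 t − 135.4 = 0.
t = [14.510 + √(210.54 + 2656.5)] / 9.810 = 6.9373 s.
Horizontal: R = v_x · t = 25.132 × 6.9373 = 174.3 m.

174.3 m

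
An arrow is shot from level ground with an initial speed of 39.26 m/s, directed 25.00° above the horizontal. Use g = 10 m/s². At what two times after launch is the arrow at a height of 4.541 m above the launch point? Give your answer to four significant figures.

v_y0 = 39.26 sin 25.00° = 16.592 m/s.
Set y = v_y0 t − ½ g t² = 4.541: 5.000 t² − 16.592 t + 4.541 = 0.
t = [16.592 ± √(275.29 − 90.820)] / 10 = (16.592 ± 13.582) / 10, giving t = 0.3010 s or t = 3.017 s.
So the arrow is at 4.541 m at t = 0.3010 s (rising) and t = 3.017 s (falling).

0.3010 s and 3.017 s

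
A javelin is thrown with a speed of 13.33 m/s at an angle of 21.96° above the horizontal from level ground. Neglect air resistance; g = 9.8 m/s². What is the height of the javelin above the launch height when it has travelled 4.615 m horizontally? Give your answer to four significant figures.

1.178 m

v_x = 13.33 cos 21.96° = 12.363 m/s, v_y0 = 13.33 sin 21.96° = 4.9849 m/s.
Time to reach x = 4.615 m: t = x / v_x = 4.615 / 12.363 = 0.37329 s.
y = v_y0 t − ½ g t² = 4.9849×0.37329 − 4.900×0.37329² = 1.178 m.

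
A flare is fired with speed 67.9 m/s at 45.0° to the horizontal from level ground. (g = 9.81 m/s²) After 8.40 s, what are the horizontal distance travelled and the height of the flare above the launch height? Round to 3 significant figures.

x = 403 m, y = 57.2 m

v_x = 67.9 cos 45.0° = 48.01 m/s; v_y0 = 67.9 sin 45.0° = 48.01 m/s.
x = v_x t = 48.01 × 8.40 = 403 m.
y = v_y0 t − ½ g t² = 48.01×8.40 − 4.905×8.40² = 57.2 m.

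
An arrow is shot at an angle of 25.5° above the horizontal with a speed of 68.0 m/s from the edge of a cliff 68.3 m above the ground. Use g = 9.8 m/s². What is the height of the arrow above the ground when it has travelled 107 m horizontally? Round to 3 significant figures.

104 m

v_x = 68.0 cos 25.5° = 61.38 m/s, v_y0 = 68.0 sin 25.5° = 29.27 m/s.
Time to reach x = 107 m: t = x / v_x = 107 / 61.38 = 1.743 s.
y = 68.3 + v_y0 t − ½ g t² = 68.3 + 29.27×1.743 − 4.900×1.743² = 104 m.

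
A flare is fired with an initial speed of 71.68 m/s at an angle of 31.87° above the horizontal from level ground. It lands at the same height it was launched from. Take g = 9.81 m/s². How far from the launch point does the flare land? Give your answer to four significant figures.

For level ground, R = v₀² sin(2θ) / g.
sin(2 × 31.87°) = sin 63.740° = 0.8968.
R = (71.68)² × 0.8968 / 9.81 = 469.7 m.

469.7 m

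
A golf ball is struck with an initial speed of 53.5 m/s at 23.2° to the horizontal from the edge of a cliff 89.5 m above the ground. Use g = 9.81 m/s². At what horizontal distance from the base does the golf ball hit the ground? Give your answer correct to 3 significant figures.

341 m

Components: v_x = 53.5 cos 23.2° = 49.17 m/s, v_y = 53.5 sin 23.2° = 21.08 m/s.
Vertical: 0 = 89.5 + 21.08 t − ½(9.81) t² ⇒ 4.905 t² − 21.08 t − 89.5 = 0.
t = [21.08 + √(444.4 + 1756)] / 9.810 = 6.931 s.
Horizontal: R = v_x · t = 49.17 × 6.931 = 341 m.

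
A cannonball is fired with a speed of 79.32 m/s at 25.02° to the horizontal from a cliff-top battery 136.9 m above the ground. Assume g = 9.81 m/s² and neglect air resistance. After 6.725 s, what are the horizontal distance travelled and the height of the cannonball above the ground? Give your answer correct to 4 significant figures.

v_x = 79.32 cos 25.02° = 71.877 m/s; v_y0 = 79.32 sin 25.02° = 33.547 m/s.
x = v_x t = 71.877 × 6.725 = 483.4 m.
y = 136.9 + v_y0 t − ½ g t² = 140.7 m.

x = 483.4 m, y = 140.7 m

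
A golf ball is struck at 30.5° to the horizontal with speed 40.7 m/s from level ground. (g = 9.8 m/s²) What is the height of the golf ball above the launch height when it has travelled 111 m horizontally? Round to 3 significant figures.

v_x = 40.7 cos 30.5° = 35.07 m/s, v_y0 = 40.7 sin 30.5° = 20.66 m/s.
Time to reach x = 111 m: t = x / v_x = 111 / 35.07 = 3.165 s.
y = v_y0 t − ½ g t² = 20.66×3.165 − 4.900×3.165² = 16.3 m.

16.3 m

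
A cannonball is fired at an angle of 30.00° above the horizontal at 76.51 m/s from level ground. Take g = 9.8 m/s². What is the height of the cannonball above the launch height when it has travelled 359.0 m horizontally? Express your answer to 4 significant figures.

63.43 m

v_x = 76.51 cos 30.00° = 66.260 m/s, v_y0 = 76.51 sin 30.00° = 38.255 m/s.
Time to reach x = 359.0 m: t = x / v_x = 359.0 / 66.260 = 5.4181 s.
y = v_y0 t − ½ g t² = 38.255×5.4181 − 4.900×5.4181² = 63.43 m.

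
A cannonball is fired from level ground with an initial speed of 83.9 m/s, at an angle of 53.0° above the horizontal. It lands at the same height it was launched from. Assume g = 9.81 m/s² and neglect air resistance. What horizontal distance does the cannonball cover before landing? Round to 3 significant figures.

For level ground, R = v₀² sin(2θ) / g.
sin(2 × 53.0°) = sin 106.0° = 0.9613.
R = (83.9)² × 0.9613 / 9.81 = 690 m.

690 m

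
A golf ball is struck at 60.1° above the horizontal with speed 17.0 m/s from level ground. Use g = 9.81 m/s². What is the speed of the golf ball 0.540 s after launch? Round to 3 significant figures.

v_x = 17.0 cos 60.1° = 8.474 m/s (constant).
v_y(t) = 17.0 sin 60.1° − g t = 14.74 − 9.81 × 0.540 = 9.443 m/s.
Speed = √(v_x² + v_y²) = √(71.81 + 89.17) = 12.7 m/s.

12.7 m/s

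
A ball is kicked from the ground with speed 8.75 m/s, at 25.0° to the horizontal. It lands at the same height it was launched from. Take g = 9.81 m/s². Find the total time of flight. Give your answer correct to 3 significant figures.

0.754 s

Vertical component: v_y = 8.75 sin 25.0° = 3.698 m/s.
For a projectile landing at launch height, time of flight is t = 2 v_y / g = 2 × 3.698 / 9.81 = 0.754 s.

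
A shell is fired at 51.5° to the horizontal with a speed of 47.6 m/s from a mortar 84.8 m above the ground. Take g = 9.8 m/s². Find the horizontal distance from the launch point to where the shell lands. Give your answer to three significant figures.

280 m

Components: v_x = 47.6 cos 51.5° = 29.63 m/s, v_y = 47.6 sin 51.5° = 37.25 m/s.
Vertical: 0 = 84.8 + 37.25 t − ½(9.8) t² ⇒ 4.900 t² − 37.25 t − 84.8 = 0.
t = [37.25 + √(1388 + 1662)] / 9.800 = 9.436 s.
Horizontal: R = v_x · t = 29.63 × 9.436 = 280 m.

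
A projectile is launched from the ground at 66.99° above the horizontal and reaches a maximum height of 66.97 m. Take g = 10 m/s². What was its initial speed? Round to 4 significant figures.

At maximum height v_y = 0, so (v₀ sin θ)² = 2 g H.
v₀ sin 66.99° = √(2 × 10 × 66.97) = 36.598 m/s.
v₀ = 36.598 / sin 66.99° = 36.598 / 0.9204 = 39.76 m/s.

39.76 m/s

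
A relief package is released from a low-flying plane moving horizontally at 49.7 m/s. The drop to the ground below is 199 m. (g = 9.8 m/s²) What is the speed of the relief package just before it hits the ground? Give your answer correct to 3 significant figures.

Fall time: t = √(2 × 199 / 9.8) = 6.373 s.
At impact: v_x = 49.7 m/s (unchanged), v_y = g t = 9.8 × 6.373 = 62.46 m/s.
Speed = √(v_x² + v_y²) = √(2470 + 3901) = 79.8 m/s.

79.8 m/s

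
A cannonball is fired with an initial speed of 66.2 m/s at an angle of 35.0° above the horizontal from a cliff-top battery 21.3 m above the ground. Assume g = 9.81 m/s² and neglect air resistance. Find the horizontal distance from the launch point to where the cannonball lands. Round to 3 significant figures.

448 m

Components: v_x = 66.2 cos 35.0° = 54.23 m/s, v_y = 66.2 sin 35.0° = 37.97 m/s.
Vertical: 0 = 21.3 + 37.97 t − ½(9.81) t² ⇒ 4.905 t² − 37.97 t − 21.3 = 0.
t = [37.97 + √(1442 + 417.9)] / 9.810 = 8.267 s.
Horizontal: R = v_x · t = 54.23 × 8.267 = 448 m.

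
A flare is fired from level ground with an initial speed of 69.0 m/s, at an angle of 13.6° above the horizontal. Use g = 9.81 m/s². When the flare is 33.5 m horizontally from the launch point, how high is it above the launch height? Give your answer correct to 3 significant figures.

v_x = 69.0 cos 13.6° = 67.07 m/s, v_y0 = 69.0 sin 13.6° = 16.22 m/s.
Time to reach x = 33.5 m: t = x / v_x = 33.5 / 67.07 = 0.4995 s.
y = v_y0 t − ½ g t² = 16.22×0.4995 − 4.905×0.4995² = 6.88 m.

6.88 m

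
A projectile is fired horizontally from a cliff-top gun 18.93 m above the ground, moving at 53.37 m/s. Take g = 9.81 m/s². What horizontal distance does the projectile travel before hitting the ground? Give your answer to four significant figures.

Initial vertical velocity is zero, so the fall time comes from h = ½ g t²: t = √(2 × 18.93 / 9.81) = 1.9645 s.
Horizontal motion is uniform at 53.37 m/s, so x = 53.37 × 1.9645 = 104.8 m.

104.8 m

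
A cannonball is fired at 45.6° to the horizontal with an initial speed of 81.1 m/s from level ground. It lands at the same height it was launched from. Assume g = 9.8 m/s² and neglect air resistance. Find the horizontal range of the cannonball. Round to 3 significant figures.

Components: v_x = 81.1 cos 45.6° = 56.74 m/s, v_y = 81.1 sin 45.6° = 57.94 m/s.
Time of flight (same landing height): t = 2 v_y / g = 2 × 57.94 / 9.8 = 11.82 s.
Range: R = v_x · t = 56.74 × 11.82 = 671 m.

671 m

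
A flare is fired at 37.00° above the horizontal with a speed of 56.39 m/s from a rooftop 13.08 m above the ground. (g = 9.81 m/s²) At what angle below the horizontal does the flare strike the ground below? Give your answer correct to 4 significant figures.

39.80°

v_x = 56.39 cos 37.00° = 45.035 m/s.
At impact |v_y| = √(v_y0² + 2 g h) = √(33.936² + 2×9.81×13.08) = 37.527 m/s.
Angle below horizontal = arctan(|v_y| / v_x) = arctan(37.527 / 45.035) = 39.80°.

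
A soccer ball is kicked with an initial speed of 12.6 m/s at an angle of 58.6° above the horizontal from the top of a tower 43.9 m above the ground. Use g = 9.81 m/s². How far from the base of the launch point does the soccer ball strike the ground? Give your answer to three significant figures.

28.1 m

Components: v_x = 12.6 cos 58.6° = 6.565 m/s, v_y = 12.6 sin 58.6° = 10.75 m/s.
Vertical: 0 = 43.9 + 10.75 t − ½(9.81) t² ⇒ 4.905 t² − 10.75 t − 43.9 = 0.
t = [10.75 + √(115.6 + 861.3)] / 9.810 = 4.282 s.
Horizontal: R = v_x · t = 6.565 × 4.282 = 28.1 m.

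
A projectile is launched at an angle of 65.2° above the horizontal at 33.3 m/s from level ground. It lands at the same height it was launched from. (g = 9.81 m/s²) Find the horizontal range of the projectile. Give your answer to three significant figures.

For level ground, R = v₀² sin(2θ) / g.
sin(2 × 65.2°) = sin 130.4° = 0.7615.
R = (33.3)² × 0.7615 / 9.81 = 86.1 m.

86.1 m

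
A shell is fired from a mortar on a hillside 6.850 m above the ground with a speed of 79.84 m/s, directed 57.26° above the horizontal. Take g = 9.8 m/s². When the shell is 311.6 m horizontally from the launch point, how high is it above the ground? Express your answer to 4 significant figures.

236.3 m

v_x = 79.84 cos 57.26° = 43.180 m/s, v_y0 = 79.84 sin 57.26° = 67.156 m/s.
Time to reach x = 311.6 m: t = x / v_x = 311.6 / 43.180 = 7.2163 s.
y = 6.850 + v_y0 t − ½ g t² = 6.850 + 67.156×7.2163 − 4.900×7.2163² = 236.3 m.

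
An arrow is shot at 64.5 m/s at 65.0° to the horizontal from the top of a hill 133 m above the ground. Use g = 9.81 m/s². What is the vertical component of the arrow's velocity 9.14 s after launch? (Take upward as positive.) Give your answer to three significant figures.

-31.2 m/s

Initial vertical component: v_y0 = 64.5 sin 65.0° = 58.46 m/s.
v_y(t) = v_y0 − g t = 58.46 − 9.81 × 9.14 = -31.2 m/s.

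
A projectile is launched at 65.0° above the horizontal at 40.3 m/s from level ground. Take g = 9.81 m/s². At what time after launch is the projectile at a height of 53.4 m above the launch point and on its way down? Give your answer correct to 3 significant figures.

5.45 s

v_y0 = 40.3 sin 65.0° = 36.52 m/s.
Set y = v_y0 t − ½ g t² = 53.4: 4.905 t² − 36.52 t + 53.4 = 0.
t = [36.52 ± √(1334 − 1048)] / 9.81 = (36.52 ± 16.91) / 9.81, giving t = 2.00 s or t = 5.45 s.
On the way down corresponds to the larger root: t = 5.45 s.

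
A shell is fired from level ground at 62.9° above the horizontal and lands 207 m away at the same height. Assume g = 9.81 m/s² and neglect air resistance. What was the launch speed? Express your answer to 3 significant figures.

50.0 m/s

On level ground, R = v₀² sin(2θ) / g, so v₀ = √(R g / sin 2θ).
sin(2 × 62.9°) = 0.8111.
v₀ = √(207 × 9.81 / 0.8111) = √2504 = 50.0 m/s.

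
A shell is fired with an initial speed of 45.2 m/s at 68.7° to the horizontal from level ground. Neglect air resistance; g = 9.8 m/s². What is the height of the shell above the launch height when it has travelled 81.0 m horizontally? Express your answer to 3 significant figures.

88.5 m

v_x = 45.2 cos 68.7° = 16.42 m/s, v_y0 = 45.2 sin 68.7° = 42.11 m/s.
Time to reach x = 81.0 m: t = x / v_x = 81.0 / 16.42 = 4.933 s.
y = v_y0 t − ½ g t² = 42.11×4.933 − 4.900×4.933² = 88.5 m.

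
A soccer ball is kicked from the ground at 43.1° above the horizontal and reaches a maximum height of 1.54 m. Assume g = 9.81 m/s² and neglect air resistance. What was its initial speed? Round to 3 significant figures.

At maximum height v_y = 0, so (v₀ sin θ)² = 2 g H.
v₀ sin 43.1° = √(2 × 9.81 × 1.54) = 5.497 m/s.
v₀ = 5.497 / sin 43.1° = 5.497 / 0.6833 = 8.04 m/s.

8.04 m/s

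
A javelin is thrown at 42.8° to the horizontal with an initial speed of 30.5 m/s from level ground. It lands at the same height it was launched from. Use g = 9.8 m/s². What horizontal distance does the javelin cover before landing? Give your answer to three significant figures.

94.6 m

Components: v_x = 30.5 cos 42.8° = 22.38 m/s, v_y = 30.5 sin 42.8° = 20.72 m/s.
Time of flight (same landing height): t = 2 v_y / g = 2 × 20.72 / 9.8 = 4.229 s.
Range: R = v_x · t = 22.38 × 4.229 = 94.6 m.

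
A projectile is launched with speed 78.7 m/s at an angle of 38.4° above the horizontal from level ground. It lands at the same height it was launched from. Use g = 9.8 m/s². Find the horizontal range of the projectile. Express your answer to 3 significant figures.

615 m

Components: v_x = 78.7 cos 38.4° = 61.68 m/s, v_y = 78.7 sin 38.4° = 48.88 m/s.
Time of flight (same landing height): t = 2 v_y / g = 2 × 48.88 / 9.8 = 9.976 s.
Range: R = v_x · t = 61.68 × 9.976 = 615 m.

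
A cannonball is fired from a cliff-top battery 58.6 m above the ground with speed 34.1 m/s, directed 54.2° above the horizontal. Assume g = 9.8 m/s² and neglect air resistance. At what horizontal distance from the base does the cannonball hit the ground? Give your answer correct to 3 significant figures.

Components: v_x = 34.1 cos 54.2° = 19.95 m/s, v_y = 34.1 sin 54.2° = 27.66 m/s.
Vertical: 0 = 58.6 + 27.66 t − ½(9.8) t² ⇒ 4.900 t² − 27.66 t − 58.6 = 0.
t = [27.66 + √(765.1 + 1149)] / 9.800 = 7.287 s.
Horizontal: R = v_x · t = 19.95 × 7.287 = 145 m.

145 m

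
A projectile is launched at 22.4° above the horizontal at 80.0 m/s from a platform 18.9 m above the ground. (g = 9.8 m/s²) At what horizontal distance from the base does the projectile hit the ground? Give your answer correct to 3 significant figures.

Components: v_x = 80.0 cos 22.4° = 73.96 m/s, v_y = 80.0 sin 22.4° = 30.49 m/s.
Vertical: 0 = 18.9 + 30.49 t − ½(9.8) t² ⇒ 4.900 t² − 30.49 t − 18.9 = 0.
t = [30.49 + √(929.6 + 370.4)] / 9.800 = 6.790 s.
Horizontal: R = v_x · t = 73.96 × 6.790 = 502 m.

502 m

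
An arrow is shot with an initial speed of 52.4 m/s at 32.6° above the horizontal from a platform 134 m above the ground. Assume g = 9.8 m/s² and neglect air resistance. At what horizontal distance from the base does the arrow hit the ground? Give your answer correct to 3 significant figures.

Components: v_x = 52.4 cos 32.6° = 44.14 m/s, v_y = 52.4 sin 32.6° = 28.23 m/s.
Vertical: 0 = 134 + 28.23 t − ½(9.8) t² ⇒ 4.900 t² − 28.23 t − 134 = 0.
t = [28.23 + √(796.9 + 2626)] / 9.800 = 8.851 s.
Horizontal: R = v_x · t = 44.14 × 8.851 = 391 m.

391 m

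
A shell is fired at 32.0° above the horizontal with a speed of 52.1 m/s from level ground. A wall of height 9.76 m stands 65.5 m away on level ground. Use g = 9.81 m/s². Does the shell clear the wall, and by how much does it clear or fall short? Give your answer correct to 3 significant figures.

Yes — it clears the wall by 20.4 m.

v_x = 52.1 cos 32.0° = 44.18 m/s; v_y0 = 52.1 sin 32.0° = 27.61 m/s.
Time to reach the wall: t = 65.5 / 44.18 = 1.483 s.
Height at that point: y = 27.61×1.483 − 4.905×1.483² = 30.16 m.
That is 30.16 − 9.76 = 20.4 m above the top of the wall, so the shell clears it.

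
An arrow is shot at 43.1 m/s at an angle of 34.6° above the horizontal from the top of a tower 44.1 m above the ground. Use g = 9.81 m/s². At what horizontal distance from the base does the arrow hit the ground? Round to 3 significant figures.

Components: v_x = 43.1 cos 34.6° = 35.48 m/s, v_y = 43.1 sin 34.6° = 24.47 m/s.
Vertical: 0 = 44.1 + 24.47 t − ½(9.81) t² ⇒ 4.905 t² − 24.47 t − 44.1 = 0.
t = [24.47 + √(598.8 + 865.2)] / 9.810 = 6.395 s.
Horizontal: R = v_x · t = 35.48 × 6.395 = 227 m.

227 m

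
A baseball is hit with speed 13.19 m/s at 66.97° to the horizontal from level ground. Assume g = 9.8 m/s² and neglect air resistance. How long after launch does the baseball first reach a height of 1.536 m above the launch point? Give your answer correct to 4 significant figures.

v_y0 = 13.19 sin 66.97° = 12.139 m/s.
Set y = v_y0 t − ½ g t² = 1.536: 4.900 t² − 12.139 t + 1.536 = 0.
t = [12.139 ± √(147.36 − 30.106)] / 9.8 = (12.139 ± 10.828) / 9.8, giving t = 0.1338 s or t = 2.344 s.
The baseball is on the way up at the first time, so t = 0.1338 s.

0.1338 s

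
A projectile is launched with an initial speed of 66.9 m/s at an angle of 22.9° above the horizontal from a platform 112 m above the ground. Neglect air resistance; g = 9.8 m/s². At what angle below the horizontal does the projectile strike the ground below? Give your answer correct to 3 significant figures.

41.0°

v_x = 66.9 cos 22.9° = 61.63 m/s.
At impact |v_y| = √(v_y0² + 2 g h) = √(26.03² + 2×9.8×112) = 53.60 m/s.
Angle below horizontal = arctan(|v_y| / v_x) = arctan(53.60 / 61.63) = 41.0°.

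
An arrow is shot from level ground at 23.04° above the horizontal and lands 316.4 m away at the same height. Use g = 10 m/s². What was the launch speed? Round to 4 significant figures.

On level ground, R = v₀² sin(2θ) / g, so v₀ = √(R g / sin 2θ).
sin(2 × 23.04°) = 0.7203.
v₀ = √(316.4 × 10 / 0.7203) = √4392.6 = 66.28 m/s.

66.28 m/s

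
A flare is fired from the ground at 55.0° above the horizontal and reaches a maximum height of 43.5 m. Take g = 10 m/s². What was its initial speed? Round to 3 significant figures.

At maximum height v_y = 0, so (v₀ sin θ)² = 2 g H.
v₀ sin 55.0° = √(2 × 10 × 43.5) = 29.50 m/s.
v₀ = 29.50 / sin 55.0° = 29.50 / 0.8192 = 36.0 m/s.

36.0 m/s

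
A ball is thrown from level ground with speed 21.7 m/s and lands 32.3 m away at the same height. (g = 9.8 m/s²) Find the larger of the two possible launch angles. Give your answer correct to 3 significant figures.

68.9°

Level-ground range: R = v₀² sin(2θ)/g ⇒ sin 2θ = R g / v₀² = 32.3×9.8/21.7² = 0.6722.
2θ = arcsin(0.6722) = 42.24° or 180° − 42.24° = 137.76°.
So θ = 21.1° or θ = 68.9°.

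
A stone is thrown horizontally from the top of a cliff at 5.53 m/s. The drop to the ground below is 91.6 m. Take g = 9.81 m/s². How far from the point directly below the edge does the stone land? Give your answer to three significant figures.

Initial vertical velocity is zero, so the fall time comes from h = ½ g t²: t = √(2 × 91.6 / 9.81) = 4.321 s.
Horizontal motion is uniform at 5.53 m/s, so x = 5.53 × 4.321 = 23.9 m.

23.9 m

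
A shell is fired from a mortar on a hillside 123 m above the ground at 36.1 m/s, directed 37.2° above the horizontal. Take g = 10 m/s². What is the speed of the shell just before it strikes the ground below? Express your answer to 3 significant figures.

v_x = 36.1 cos 37.2° = 28.75 m/s is unchanged throughout.
For the vertical component, v_y² = v_y0² + 2 g h = (21.83)² + 2×10×123 = 2937, so |v_y| = 54.19 m/s.
Impact speed = √(v_x² + v_y²) = √(826.6 + 2937) = 61.3 m/s.

61.3 m/s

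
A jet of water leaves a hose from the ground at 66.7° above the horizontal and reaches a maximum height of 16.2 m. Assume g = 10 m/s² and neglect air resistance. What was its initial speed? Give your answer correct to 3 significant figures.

19.6 m/s

At maximum height v_y = 0, so (v₀ sin θ)² = 2 g H.
v₀ sin 66.7° = √(2 × 10 × 16.2) = 18.00 m/s.
v₀ = 18.00 / sin 66.7° = 18.00 / 0.9184 = 19.6 m/s.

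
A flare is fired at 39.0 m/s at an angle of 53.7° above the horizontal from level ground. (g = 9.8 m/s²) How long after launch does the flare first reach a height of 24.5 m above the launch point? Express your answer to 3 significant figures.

v_y0 = 39.0 sin 53.7° = 31.43 m/s.
Set y = v_y0 t − ½ g t² = 24.5: 4.900 t² − 31.43 t + 24.5 = 0.
t = [31.43 ± √(987.8 − 480.2)] / 9.8 = (31.43 ± 22.53) / 9.8, giving t = 0.908 s or t = 5.51 s.
The flare is on the way up at the first time, so t = 0.908 s.

0.908 s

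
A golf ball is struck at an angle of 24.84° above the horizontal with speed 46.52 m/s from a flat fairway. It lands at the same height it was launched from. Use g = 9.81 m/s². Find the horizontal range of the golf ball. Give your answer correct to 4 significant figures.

168.2 m

Components: v_x = 46.52 cos 24.84° = 42.216 m/s, v_y = 46.52 sin 24.84° = 19.542 m/s.
Time of flight (same landing height): t = 2 v_y / g = 2 × 19.542 / 9.81 = 3.9841 s.
Range: R = v_x · t = 42.216 × 3.9841 = 168.2 m.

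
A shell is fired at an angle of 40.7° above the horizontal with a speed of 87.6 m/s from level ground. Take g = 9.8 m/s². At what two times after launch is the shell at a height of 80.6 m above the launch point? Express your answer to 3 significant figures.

v_y0 = 87.6 sin 40.7° = 57.12 m/s.
Set y = v_y0 t − ½ g t² = 80.6: 4.900 t² − 57.12 t + 80.6 = 0.
t = [57.12 ± √(3263 − 1580)] / 9.8 = (57.12 ± 41.02) / 9.8, giving t = 1.64 s or t = 10.0 s.
So the shell is at 80.6 m at t = 1.64 s (rising) and t = 10.0 s (falling).

1.64 s and 10.0 s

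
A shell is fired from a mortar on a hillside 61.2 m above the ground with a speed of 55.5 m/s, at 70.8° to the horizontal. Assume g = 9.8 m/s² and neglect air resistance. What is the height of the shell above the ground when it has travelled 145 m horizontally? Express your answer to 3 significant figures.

v_x = 55.5 cos 70.8° = 18.25 m/s, v_y0 = 55.5 sin 70.8° = 52.41 m/s.
Time to reach x = 145 m: t = x / v_x = 145 / 18.25 = 7.945 s.
y = 61.2 + v_y0 t − ½ g t² = 61.2 + 52.41×7.945 − 4.900×7.945² = 168 m.

168 m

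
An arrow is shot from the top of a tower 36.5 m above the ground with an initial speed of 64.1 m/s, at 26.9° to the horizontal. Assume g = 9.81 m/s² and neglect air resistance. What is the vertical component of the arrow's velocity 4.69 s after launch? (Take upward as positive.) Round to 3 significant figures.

-17.0 m/s

Initial vertical component: v_y0 = 64.1 sin 26.9° = 29.00 m/s.
v_y(t) = v_y0 − g t = 29.00 − 9.81 × 4.69 = -17.0 m/s.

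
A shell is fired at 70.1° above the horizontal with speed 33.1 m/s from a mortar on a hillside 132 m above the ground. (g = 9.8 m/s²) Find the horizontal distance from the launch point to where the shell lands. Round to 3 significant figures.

104 m

Components: v_x = 33.1 cos 70.1° = 11.27 m/s, v_y = 33.1 sin 70.1° = 31.12 m/s.
Vertical: 0 = 132 + 31.12 t − ½(9.8) t² ⇒ 4.900 t² − 31.12 t − 132 = 0.
t = [31.12 + √(968.5 + 2587)] / 9.800 = 9.260 s.
Horizontal: R = v_x · t = 11.27 × 9.260 = 104 m.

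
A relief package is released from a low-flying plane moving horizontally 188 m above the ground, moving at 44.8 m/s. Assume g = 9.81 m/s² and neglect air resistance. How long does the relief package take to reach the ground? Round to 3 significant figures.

The horizontal speed doesn't affect the fall. With v_y0 = 0, h = ½ g t².
t = √(2 × 188 / 9.81) = √38.33 = 6.19 s.

6.19 s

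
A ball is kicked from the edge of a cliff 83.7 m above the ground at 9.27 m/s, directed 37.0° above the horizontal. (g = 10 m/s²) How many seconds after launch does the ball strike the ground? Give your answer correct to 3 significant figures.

Vertical component: v_y = 9.27 sin 37.0° = 5.579 m/s.
Taking up as positive with launch at y = 83.7 m, landing at y = 0: 0 = 83.7 + 5.579 t − ½(10) t².
Solving 5.000 t² − 5.579 t − 83.7 = 0 gives t = [5.579 + √(5.579² + 4·5.000·83.7)] / 10.00 = 4.69 s.

4.69 s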